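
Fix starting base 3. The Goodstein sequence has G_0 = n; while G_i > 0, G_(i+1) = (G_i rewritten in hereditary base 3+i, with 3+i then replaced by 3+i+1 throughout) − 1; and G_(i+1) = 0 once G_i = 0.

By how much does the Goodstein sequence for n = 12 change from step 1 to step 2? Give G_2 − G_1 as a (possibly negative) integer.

8

[0] 12 ≡ 3^2 + 3 (base 3). Lift 4: 20. −1: 19.
[1] 19 ≡ 4^2 + 3 (base 4). Lift 5: 28. −1: 27.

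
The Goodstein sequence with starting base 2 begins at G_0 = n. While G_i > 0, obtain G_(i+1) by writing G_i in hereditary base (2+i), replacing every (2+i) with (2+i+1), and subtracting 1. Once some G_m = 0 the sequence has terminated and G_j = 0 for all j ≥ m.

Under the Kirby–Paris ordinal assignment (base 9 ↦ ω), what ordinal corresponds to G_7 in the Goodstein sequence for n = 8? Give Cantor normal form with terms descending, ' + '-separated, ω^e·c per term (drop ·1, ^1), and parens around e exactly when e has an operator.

ω^ω·2 + ω^2·2 + ω + 2

(0) 8|_2 = 2^(2 + 1) ↦ 3^(3 + 1)|_3 = 81 ⇒ 80
(1) 80|_3 = 2·3^3 + 2·3^2 + 2·3 + 2 ↦ 2·4^4 + 2·4^2 + 2·4 + 2|_4 = 554 ⇒ 553
(2) 553|_4 = 2·4^4 + 2·4^2 + 2·4 + 1 ↦ 2·5^5 + 2·5^2 + 2·5 + 1|_5 = 6311 ⇒ 6310
(3) 6310|_5 = 2·5^5 + 2·5^2 + 2·5 ↦ 2·6^6 + 2·6^2 + 2·6|_6 = 93396 ⇒ 93395
(4) 93395|_6 = 2·6^6 + 2·6^2 + 6 + 5 ↦ 2·7^7 + 2·7^2 + 7 + 5|_7 = 1647196 ⇒ 1647195
(5) 1647195|_7 = 2·7^7 + 2·7^2 + 7 + 4 ↦ 2·8^8 + 2·8^2 + 8 + 4|_8 = 33554572 ⇒ 33554571
(6) 33554571|_8 = 2·8^8 + 2·8^2 + 8 + 3 ↦ 2·9^9 + 2·9^2 + 9 + 3|_9 = 774841152 ⇒ 774841151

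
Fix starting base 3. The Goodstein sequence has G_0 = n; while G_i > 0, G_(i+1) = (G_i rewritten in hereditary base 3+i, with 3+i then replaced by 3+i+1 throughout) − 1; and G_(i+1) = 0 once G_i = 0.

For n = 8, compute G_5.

11

(0) 8|_3 = 2·3 + 2 ↦ 2·4 + 2|_4 = 10 ⇒ 9
(1) 9|_4 = 2·4 + 1 ↦ 2·5 + 1|_5 = 11 ⇒ 10
(2) 10|_5 = 2·5 ↦ 2·6|_6 = 12 ⇒ 11
(3) 11|_6 = 6 + 5 ↦ 7 + 5|_7 = 12 ⇒ 11
(4) 11|_7 = 7 + 4 ↦ 8 + 4|_8 = 12 ⇒ 11
(5) 11|_8 = 8 + 3 ↦ 9 + 3|_9 = 12 ⇒ 11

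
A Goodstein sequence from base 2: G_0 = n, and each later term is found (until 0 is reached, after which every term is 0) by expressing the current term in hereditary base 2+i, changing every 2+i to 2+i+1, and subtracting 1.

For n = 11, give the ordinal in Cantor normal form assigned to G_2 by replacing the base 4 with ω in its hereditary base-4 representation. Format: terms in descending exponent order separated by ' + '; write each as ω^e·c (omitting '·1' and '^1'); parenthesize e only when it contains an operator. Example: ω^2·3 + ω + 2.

i=0: 11 = 2^(2 + 1) + 2 + 1 (b=2); 2→3: 3^(3 + 1) + 3 + 1 = 85; 85−1 = 84
i=1: 84 = 3^(3 + 1) + 3 (b=3); 3→4: 4^(4 + 1) + 4 = 1028; 1028−1 = 1027
i=2: 1027 = 4^(4 + 1) + 3 (b=4); 4→5: 5^(5 + 1) + 3 = 15628; 15628−1 = 15627

ω^(ω + 1) + 3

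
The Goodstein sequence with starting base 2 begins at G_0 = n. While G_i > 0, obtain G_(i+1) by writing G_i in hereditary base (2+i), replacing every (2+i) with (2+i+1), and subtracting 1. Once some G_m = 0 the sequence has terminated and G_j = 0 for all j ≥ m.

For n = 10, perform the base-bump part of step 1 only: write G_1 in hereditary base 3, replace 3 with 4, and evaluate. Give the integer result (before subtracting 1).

step 0: 10 = 2^(2 + 1) + 2; sub 3 for 2: 3^(3 + 1) + 3; = 84; G_1 = 84−1 = 83
step 1: 83 = 3^(3 + 1) + 2; sub 4 for 3: 4^(4 + 1) + 2; = 1026; G_2 = 1026−1 = 1025

1026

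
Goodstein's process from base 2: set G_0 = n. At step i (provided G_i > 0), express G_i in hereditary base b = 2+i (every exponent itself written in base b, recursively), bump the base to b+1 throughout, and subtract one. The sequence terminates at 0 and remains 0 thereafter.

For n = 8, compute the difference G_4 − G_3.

87085

(0) 8|_2 = 2^(2 + 1) ↦ 3^(3 + 1)|_3 = 81 ⇒ 80
(1) 80|_3 = 2·3^3 + 2·3^2 + 2·3 + 2 ↦ 2·4^4 + 2·4^2 + 2·4 + 2|_4 = 554 ⇒ 553
(2) 553|_4 = 2·4^4 + 2·4^2 + 2·4 + 1 ↦ 2·5^5 + 2·5^2 + 2·5 + 1|_5 = 6311 ⇒ 6310
(3) 6310|_5 = 2·5^5 + 2·5^2 + 2·5 ↦ 2·6^6 + 2·6^2 + 2·6|_6 = 93396 ⇒ 93395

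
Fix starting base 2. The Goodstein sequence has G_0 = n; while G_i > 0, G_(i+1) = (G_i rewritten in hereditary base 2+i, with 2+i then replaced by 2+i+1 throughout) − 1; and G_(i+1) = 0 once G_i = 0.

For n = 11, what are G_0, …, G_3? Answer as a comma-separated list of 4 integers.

[0] 11 ≡ 2^(2 + 1) + 2 + 1 (base 2). Lift 3: 85. −1: 84.
[1] 84 ≡ 3^(3 + 1) + 3 (base 3). Lift 4: 1028. −1: 1027.
[2] 1027 ≡ 4^(4 + 1) + 3 (base 4). Lift 5: 15628. −1: 15627.

11, 84, 1027, 15627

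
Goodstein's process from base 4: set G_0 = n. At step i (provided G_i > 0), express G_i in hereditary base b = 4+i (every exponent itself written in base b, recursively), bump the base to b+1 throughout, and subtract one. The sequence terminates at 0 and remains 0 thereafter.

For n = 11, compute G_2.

13

G_0 = 11. HB_4(11) = 2·4 + 3. Bump = 13. G_1 = 12.
G_1 = 12. HB_5(12) = 2·5 + 2. Bump = 14. G_2 = 13.
G_2 = 13. HB_6(13) = 2·6 + 1. Bump = 15. G_3 = 14.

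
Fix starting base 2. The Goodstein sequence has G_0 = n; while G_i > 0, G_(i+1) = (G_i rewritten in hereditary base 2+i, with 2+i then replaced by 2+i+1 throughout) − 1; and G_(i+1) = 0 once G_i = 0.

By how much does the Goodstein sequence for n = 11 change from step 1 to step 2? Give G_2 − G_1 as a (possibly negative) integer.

base 2: 11 = 2^(2 + 1) + 2 + 1; at 3: 3^(3 + 1) + 3 + 1 = 85; next = 84
base 3: 84 = 3^(3 + 1) + 3; at 4: 4^(4 + 1) + 4 = 1028; next = 1027

943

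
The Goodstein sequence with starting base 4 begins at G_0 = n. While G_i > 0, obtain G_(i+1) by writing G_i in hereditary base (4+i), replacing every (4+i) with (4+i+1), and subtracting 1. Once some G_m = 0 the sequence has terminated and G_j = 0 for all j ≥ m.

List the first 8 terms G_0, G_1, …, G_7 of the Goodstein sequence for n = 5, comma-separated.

5, 5, 5, 4, 3, 2, 1, 0

base 4: 5 = 4 + 1; at 5: 5 + 1 = 6; next = 5
base 5: 5 = 5; at 6: 6 = 6; next = 5
base 6: 5 = 5; at 7: 5 = 5; next = 4
base 7: 4 = 4; at 8: 4 = 4; next = 3
base 8: 3 = 3; at 9: 3 = 3; next = 2
base 9: 2 = 2; at 10: 2 = 2; next = 1
base 10: 1 = 1; at 11: 1 = 1; next = 0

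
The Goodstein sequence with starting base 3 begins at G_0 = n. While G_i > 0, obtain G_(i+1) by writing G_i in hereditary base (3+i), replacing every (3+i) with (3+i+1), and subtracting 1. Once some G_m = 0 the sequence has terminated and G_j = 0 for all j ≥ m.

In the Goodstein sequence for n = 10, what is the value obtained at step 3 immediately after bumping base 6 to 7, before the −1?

31

10 —HB3→ 3^2 + 1 —bump→ 4^2 + 1 = 17 —(−1)→ 16
16 —HB4→ 4^2 —bump→ 5^2 = 25 —(−1)→ 24
24 —HB5→ 4·5 + 4 —bump→ 4·6 + 4 = 28 —(−1)→ 27
27 —HB6→ 4·6 + 3 —bump→ 4·7 + 3 = 31 —(−1)→ 30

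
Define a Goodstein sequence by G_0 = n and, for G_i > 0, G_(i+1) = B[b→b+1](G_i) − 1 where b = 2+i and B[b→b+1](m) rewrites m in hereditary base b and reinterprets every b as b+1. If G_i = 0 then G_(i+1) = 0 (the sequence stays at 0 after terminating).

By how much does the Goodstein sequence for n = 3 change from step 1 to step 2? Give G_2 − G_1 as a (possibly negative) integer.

0

base 2: 3 = 2 + 1; at 3: 3 + 1 = 4; next = 3
base 3: 3 = 3; at 4: 4 = 4; next = 3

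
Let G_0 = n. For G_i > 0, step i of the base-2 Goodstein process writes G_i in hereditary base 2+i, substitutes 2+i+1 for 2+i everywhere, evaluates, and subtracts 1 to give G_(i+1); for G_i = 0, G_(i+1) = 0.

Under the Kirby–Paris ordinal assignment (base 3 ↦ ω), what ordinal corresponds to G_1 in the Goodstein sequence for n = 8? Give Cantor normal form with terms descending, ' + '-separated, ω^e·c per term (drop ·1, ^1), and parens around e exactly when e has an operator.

G_0 = 8. HB_2(8) = 2^(2 + 1). Bump = 81. G_1 = 80.
G_1 = 80. HB_3(80) = 2·3^3 + 2·3^2 + 2·3 + 2. Bump = 554. G_2 = 553.

ω^ω·2 + ω^2·2 + ω·2 + 2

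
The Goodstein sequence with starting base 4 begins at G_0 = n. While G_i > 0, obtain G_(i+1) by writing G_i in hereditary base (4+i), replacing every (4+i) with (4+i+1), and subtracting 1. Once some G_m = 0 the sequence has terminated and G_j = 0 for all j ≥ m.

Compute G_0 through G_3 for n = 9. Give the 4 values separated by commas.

9, 10, 11, 11

9 —HB4→ 2·4 + 1 —bump→ 2·5 + 1 = 11 —(−1)→ 10
10 —HB5→ 2·5 —bump→ 2·6 = 12 —(−1)→ 11
11 —HB6→ 6 + 5 —bump→ 7 + 5 = 12 —(−1)→ 11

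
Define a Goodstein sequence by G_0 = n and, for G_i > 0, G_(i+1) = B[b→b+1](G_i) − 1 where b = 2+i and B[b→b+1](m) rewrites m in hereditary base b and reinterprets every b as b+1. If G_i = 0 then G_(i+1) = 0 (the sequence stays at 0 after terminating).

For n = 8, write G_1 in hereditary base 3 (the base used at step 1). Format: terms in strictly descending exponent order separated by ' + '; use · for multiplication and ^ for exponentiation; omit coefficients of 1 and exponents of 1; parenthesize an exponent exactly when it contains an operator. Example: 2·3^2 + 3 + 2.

2·3^3 + 2·3^2 + 2·3 + 2

[0] 8 ≡ 2^(2 + 1) (base 2). Lift 3: 81. −1: 80.
[1] 80 ≡ 2·3^3 + 2·3^2 + 2·3 + 2 (base 3). Lift 4: 554. −1: 553.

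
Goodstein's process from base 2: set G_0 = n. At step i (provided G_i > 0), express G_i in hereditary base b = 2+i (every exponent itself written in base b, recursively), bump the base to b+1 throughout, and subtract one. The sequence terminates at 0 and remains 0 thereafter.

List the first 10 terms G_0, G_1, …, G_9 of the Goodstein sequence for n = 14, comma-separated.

i=0: 14 = 2^(2 + 1) + 2^2 + 2 (b=2); 2→3: 3^(3 + 1) + 3^3 + 3 = 111; 111−1 = 110
i=1: 110 = 3^(3 + 1) + 3^3 + 2 (b=3); 3→4: 4^(4 + 1) + 4^4 + 2 = 1282; 1282−1 = 1281
i=2: 1281 = 4^(4 + 1) + 4^4 + 1 (b=4); 4→5: 5^(5 + 1) + 5^5 + 1 = 18751; 18751−1 = 18750
i=3: 18750 = 5^(5 + 1) + 5^5 (b=5); 5→6: 6^(6 + 1) + 6^6 = 326592; 326592−1 = 326591
i=4: 326591 = 6^(6 + 1) + 5·6^5 + 5·6^4 + 5·6^3 + 5·6^2 + 5·6 + 5 (b=6); 6→7: 7^(7 + 1) + 5·7^5 + 5·7^4 + 5·7^3 + 5·7^2 + 5·7 + 5 = 5862841; 5862841−1 = 5862840
i=5: 5862840 = 7^(7 + 1) + 5·7^5 + 5·7^4 + 5·7^3 + 5·7^2 + 5·7 + 4 (b=7); 7→8: 8^(8 + 1) + 5·8^5 + 5·8^4 + 5·8^3 + 5·8^2 + 5·8 + 4 = 134404972; 134404972−1 = 134404971
i=6: 134404971 = 8^(8 + 1) + 5·8^5 + 5·8^4 + 5·8^3 + 5·8^2 + 5·8 + 3 (b=8); 8→9: 9^(9 + 1) + 5·9^5 + 5·9^4 + 5·9^3 + 5·9^2 + 5·9 + 3 = 3487116549; 3487116549−1 = 3487116548
i=7: 3487116548 = 9^(9 + 1) + 5·9^5 + 5·9^4 + 5·9^3 + 5·9^2 + 5·9 + 2 (b=9); 9→10: 10^(10 + 1) + 5·10^5 + 5·10^4 + 5·10^3 + 5·10^2 + 5·10 + 2 = 100000555552; 100000555552−1 = 100000555551
i=8: 100000555551 = 10^(10 + 1) + 5·10^5 + 5·10^4 + 5·10^3 + 5·10^2 + 5·10 + 1 (b=10); 10→11: 11^(11 + 1) + 5·11^5 + 5·11^4 + 5·11^3 + 5·11^2 + 5·11 + 1 = 3138429262497; 3138429262497−1 = 3138429262496

14, 110, 1281, 18750, 326591, 5862840, 134404971, 3487116548, 100000555551, 3138429262496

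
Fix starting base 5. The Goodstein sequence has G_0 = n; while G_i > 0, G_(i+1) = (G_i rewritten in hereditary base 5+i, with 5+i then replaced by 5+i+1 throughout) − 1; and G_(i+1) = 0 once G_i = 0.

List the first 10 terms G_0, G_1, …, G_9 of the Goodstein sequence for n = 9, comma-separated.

i=0: 9 = 5 + 4 (b=5); 5→6: 6 + 4 = 10; 10−1 = 9
i=1: 9 = 6 + 3 (b=6); 6→7: 7 + 3 = 10; 10−1 = 9
i=2: 9 = 7 + 2 (b=7); 7→8: 8 + 2 = 10; 10−1 = 9
i=3: 9 = 8 + 1 (b=8); 8→9: 9 + 1 = 10; 10−1 = 9
i=4: 9 = 9 (b=9); 9→10: 10 = 10; 10−1 = 9
i=5: 9 = 9 (b=10); 10→11: 9 = 9; 9−1 = 8
i=6: 8 = 8 (b=11); 11→12: 8 = 8; 8−1 = 7
i=7: 7 = 7 (b=12); 12→13: 7 = 7; 7−1 = 6
i=8: 6 = 6 (b=13); 13→14: 6 = 6; 6−1 = 5

9, 9, 9, 9, 9, 9, 8, 7, 6, 5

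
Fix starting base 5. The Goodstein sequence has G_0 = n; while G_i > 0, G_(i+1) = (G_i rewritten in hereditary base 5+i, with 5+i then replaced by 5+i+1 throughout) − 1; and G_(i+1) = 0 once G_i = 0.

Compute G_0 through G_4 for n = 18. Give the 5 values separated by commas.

18, 20, 22, 24, 26

[0] 18 ≡ 3·5 + 3 (base 5). Lift 6: 21. −1: 20.
[1] 20 ≡ 3·6 + 2 (base 6). Lift 7: 23. −1: 22.
[2] 22 ≡ 3·7 + 1 (base 7). Lift 8: 25. −1: 24.
[3] 24 ≡ 3·8 (base 8). Lift 9: 27. −1: 26.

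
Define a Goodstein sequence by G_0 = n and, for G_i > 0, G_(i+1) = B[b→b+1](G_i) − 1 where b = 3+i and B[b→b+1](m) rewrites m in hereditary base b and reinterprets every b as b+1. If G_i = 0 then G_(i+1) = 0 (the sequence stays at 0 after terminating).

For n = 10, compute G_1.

16

base 3: 10 = 3^2 + 1; at 4: 4^2 + 1 = 17; next = 16
base 4: 16 = 4^2; at 5: 5^2 = 25; next = 24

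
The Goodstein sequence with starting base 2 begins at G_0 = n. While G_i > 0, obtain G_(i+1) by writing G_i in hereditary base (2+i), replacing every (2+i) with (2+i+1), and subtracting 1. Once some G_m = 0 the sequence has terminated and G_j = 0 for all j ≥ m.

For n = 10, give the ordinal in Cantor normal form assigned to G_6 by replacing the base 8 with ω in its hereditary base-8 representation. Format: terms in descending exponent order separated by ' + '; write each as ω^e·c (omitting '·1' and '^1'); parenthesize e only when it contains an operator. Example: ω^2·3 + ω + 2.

step 0: 10 = 2^(2 + 1) + 2; sub 3 for 2: 3^(3 + 1) + 3; = 84; G_1 = 84−1 = 83
step 1: 83 = 3^(3 + 1) + 2; sub 4 for 3: 4^(4 + 1) + 2; = 1026; G_2 = 1026−1 = 1025
step 2: 1025 = 4^(4 + 1) + 1; sub 5 for 4: 5^(5 + 1) + 1; = 15626; G_3 = 15626−1 = 15625
step 3: 15625 = 5^(5 + 1); sub 6 for 5: 6^(6 + 1); = 279936; G_4 = 279936−1 = 279935
step 4: 279935 = 5·6^6 + 5·6^5 + 5·6^4 + 5·6^3 + 5·6^2 + 5·6 + 5; sub 7 for 6: 5·7^7 + 5·7^5 + 5·7^4 + 5·7^3 + 5·7^2 + 5·7 + 5; = 4215755; G_5 = 4215755−1 = 4215754
step 5: 4215754 = 5·7^7 + 5·7^5 + 5·7^4 + 5·7^3 + 5·7^2 + 5·7 + 4; sub 8 for 7: 5·8^8 + 5·8^5 + 5·8^4 + 5·8^3 + 5·8^2 + 5·8 + 4; = 84073324; G_6 = 84073324−1 = 84073323

ω^ω·5 + ω^5·5 + ω^4·5 + ω^3·5 + ω^2·5 + ω·5 + 3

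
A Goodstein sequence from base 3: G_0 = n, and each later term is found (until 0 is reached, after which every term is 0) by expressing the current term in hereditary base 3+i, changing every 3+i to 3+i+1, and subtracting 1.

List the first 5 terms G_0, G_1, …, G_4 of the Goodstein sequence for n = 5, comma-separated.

5, 5, 5, 5, 4

step 0: 5 = 3 + 2; sub 4 for 3: 4 + 2; = 6; G_1 = 6−1 = 5
step 1: 5 = 4 + 1; sub 5 for 4: 5 + 1; = 6; G_2 = 6−1 = 5
step 2: 5 = 5; sub 6 for 5: 6; = 6; G_3 = 6−1 = 5
step 3: 5 = 5; sub 7 for 6: 5; = 5; G_4 = 5−1 = 4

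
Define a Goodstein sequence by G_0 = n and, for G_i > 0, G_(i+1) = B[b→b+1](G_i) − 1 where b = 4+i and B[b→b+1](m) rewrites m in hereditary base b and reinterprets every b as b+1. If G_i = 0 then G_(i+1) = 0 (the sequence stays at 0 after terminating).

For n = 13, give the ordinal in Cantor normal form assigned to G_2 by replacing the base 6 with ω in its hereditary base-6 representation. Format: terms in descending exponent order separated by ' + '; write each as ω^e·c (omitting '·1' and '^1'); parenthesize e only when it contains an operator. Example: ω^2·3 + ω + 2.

ω·2 + 5

step 0: 13 = 3·4 + 1; sub 5 for 4: 3·5 + 1; = 16; G_1 = 16−1 = 15
step 1: 15 = 3·5; sub 6 for 5: 3·6; = 18; G_2 = 18−1 = 17
step 2: 17 = 2·6 + 5; sub 7 for 6: 2·7 + 5; = 19; G_3 = 19−1 = 18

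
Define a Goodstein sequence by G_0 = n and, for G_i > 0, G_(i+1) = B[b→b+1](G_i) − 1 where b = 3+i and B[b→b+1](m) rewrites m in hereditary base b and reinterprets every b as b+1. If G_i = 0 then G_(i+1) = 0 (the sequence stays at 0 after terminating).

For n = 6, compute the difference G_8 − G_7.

-1

G_0=6  [base 3] 2·3  →[3↦4]→  2·4 = 8  −1 ⇒ G_1=7
G_1=7  [base 4] 4 + 3  →[4↦5]→  5 + 3 = 8  −1 ⇒ G_2=7
G_2=7  [base 5] 5 + 2  →[5↦6]→  6 + 2 = 8  −1 ⇒ G_3=7
G_3=7  [base 6] 6 + 1  →[6↦7]→  7 + 1 = 8  −1 ⇒ G_4=7
G_4=7  [base 7] 7  →[7↦8]→  8 = 8  −1 ⇒ G_5=7
G_5=7  [base 8] 7  →[8↦9]→  7 = 7  −1 ⇒ G_6=6
G_6=6  [base 9] 6  →[9↦10]→  6 = 6  −1 ⇒ G_7=5
G_7=5  [base 10] 5  →[10↦11]→  5 = 5  −1 ⇒ G_8=4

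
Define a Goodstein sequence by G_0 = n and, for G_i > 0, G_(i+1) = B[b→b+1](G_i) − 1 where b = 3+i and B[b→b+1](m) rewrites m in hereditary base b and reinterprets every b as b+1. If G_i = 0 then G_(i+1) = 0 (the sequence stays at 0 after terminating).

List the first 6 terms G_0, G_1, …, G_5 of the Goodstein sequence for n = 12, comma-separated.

12, 19, 27, 37, 49, 63

[0] 12 ≡ 3^2 + 3 (base 3). Lift 4: 20. −1: 19.
[1] 19 ≡ 4^2 + 3 (base 4). Lift 5: 28. −1: 27.
[2] 27 ≡ 5^2 + 2 (base 5). Lift 6: 38. −1: 37.
[3] 37 ≡ 6^2 + 1 (base 6). Lift 7: 50. −1: 49.
[4] 49 ≡ 7^2 (base 7). Lift 8: 64. −1: 63.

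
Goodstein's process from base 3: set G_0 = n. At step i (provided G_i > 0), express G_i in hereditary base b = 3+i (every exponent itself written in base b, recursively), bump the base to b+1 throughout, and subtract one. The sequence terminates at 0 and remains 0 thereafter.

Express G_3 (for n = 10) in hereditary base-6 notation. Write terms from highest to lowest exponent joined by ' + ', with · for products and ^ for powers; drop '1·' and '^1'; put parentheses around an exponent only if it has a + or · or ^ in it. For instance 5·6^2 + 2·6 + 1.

base 3: 10 = 3^2 + 1; at 4: 4^2 + 1 = 17; next = 16
base 4: 16 = 4^2; at 5: 5^2 = 25; next = 24
base 5: 24 = 4·5 + 4; at 6: 4·6 + 4 = 28; next = 27
base 6: 27 = 4·6 + 3; at 7: 4·7 + 3 = 31; next = 30

4·6 + 3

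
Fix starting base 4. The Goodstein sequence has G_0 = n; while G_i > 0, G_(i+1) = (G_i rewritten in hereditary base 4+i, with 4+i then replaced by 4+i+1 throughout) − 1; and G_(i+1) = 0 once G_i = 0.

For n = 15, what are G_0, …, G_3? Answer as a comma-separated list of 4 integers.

(0) 15|_4 = 3·4 + 3 ↦ 3·5 + 3|_5 = 18 ⇒ 17
(1) 17|_5 = 3·5 + 2 ↦ 3·6 + 2|_6 = 20 ⇒ 19
(2) 19|_6 = 3·6 + 1 ↦ 3·7 + 1|_7 = 22 ⇒ 21

15, 17, 19, 21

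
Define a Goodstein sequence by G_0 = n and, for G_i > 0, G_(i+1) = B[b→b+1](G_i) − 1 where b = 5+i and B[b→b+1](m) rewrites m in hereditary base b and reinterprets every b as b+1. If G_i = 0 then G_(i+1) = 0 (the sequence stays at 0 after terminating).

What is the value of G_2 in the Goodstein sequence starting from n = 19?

[0] 19 ≡ 3·5 + 4 (base 5). Lift 6: 22. −1: 21.
[1] 21 ≡ 3·6 + 3 (base 6). Lift 7: 24. −1: 23.

23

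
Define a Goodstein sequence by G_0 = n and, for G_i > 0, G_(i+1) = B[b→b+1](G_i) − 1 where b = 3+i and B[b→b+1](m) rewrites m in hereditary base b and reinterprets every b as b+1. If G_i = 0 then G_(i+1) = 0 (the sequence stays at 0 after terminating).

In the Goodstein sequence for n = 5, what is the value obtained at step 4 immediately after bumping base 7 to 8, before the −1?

5 —HB3→ 3 + 2 —bump→ 4 + 2 = 6 —(−1)→ 5
5 —HB4→ 4 + 1 —bump→ 5 + 1 = 6 —(−1)→ 5
5 —HB5→ 5 —bump→ 6 = 6 —(−1)→ 5
5 —HB6→ 5 —bump→ 5 = 5 —(−1)→ 4
4 —HB7→ 4 —bump→ 4 = 4 —(−1)→ 3

4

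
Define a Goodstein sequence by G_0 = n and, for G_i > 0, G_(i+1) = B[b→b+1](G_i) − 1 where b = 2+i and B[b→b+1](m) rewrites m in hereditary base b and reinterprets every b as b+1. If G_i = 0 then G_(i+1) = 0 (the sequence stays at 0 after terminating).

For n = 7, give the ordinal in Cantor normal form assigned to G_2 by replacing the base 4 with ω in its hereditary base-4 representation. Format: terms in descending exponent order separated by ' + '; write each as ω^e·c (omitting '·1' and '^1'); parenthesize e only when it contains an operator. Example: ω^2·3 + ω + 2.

ω^ω + 3

G_0 = 7. HB_2(7) = 2^2 + 2 + 1. Bump = 31. G_1 = 30.
G_1 = 30. HB_3(30) = 3^3 + 3. Bump = 260. G_2 = 259.
G_2 = 259. HB_4(259) = 4^4 + 3. Bump = 3128. G_3 = 3127.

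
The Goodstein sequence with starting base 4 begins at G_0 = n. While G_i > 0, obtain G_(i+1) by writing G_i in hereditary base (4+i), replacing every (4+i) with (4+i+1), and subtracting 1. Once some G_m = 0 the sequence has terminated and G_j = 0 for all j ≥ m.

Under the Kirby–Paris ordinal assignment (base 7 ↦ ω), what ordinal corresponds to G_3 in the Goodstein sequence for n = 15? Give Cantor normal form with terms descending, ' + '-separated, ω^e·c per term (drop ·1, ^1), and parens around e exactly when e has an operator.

i=0: 15 = 3·4 + 3 (b=4); 4→5: 3·5 + 3 = 18; 18−1 = 17
i=1: 17 = 3·5 + 2 (b=5); 5→6: 3·6 + 2 = 20; 20−1 = 19
i=2: 19 = 3·6 + 1 (b=6); 6→7: 3·7 + 1 = 22; 22−1 = 21
i=3: 21 = 3·7 (b=7); 7→8: 3·8 = 24; 24−1 = 23

ω·3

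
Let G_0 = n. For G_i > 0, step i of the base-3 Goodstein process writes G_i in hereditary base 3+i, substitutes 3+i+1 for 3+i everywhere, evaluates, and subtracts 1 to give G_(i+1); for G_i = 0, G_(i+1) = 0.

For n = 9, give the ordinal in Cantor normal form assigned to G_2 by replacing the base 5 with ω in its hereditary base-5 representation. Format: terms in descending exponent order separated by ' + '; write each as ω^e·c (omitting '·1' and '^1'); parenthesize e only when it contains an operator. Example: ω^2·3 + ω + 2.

9 —HB3→ 3^2 —bump→ 4^2 = 16 —(−1)→ 15
15 —HB4→ 3·4 + 3 —bump→ 3·5 + 3 = 18 —(−1)→ 17
17 —HB5→ 3·5 + 2 —bump→ 3·6 + 2 = 20 —(−1)→ 19

ω·3 + 2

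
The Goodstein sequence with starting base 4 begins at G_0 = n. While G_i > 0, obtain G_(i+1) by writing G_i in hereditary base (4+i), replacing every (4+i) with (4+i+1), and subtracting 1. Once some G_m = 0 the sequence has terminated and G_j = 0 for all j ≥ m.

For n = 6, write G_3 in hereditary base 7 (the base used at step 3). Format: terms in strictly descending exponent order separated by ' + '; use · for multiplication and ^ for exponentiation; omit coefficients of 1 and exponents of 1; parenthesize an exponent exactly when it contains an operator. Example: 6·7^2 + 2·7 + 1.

6

G_0=6  [base 4] 4 + 2  →[4↦5]→  5 + 2 = 7  −1 ⇒ G_1=6
G_1=6  [base 5] 5 + 1  →[5↦6]→  6 + 1 = 7  −1 ⇒ G_2=6
G_2=6  [base 6] 6  →[6↦7]→  7 = 7  −1 ⇒ G_3=6
G_3=6  [base 7] 6  →[7↦8]→  6 = 6  −1 ⇒ G_4=5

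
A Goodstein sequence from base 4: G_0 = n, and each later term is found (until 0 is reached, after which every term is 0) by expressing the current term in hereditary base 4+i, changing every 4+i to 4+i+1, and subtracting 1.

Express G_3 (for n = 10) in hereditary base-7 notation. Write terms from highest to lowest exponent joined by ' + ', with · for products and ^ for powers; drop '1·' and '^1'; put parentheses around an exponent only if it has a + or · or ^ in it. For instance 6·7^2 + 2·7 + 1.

7 + 6

[0] 10 ≡ 2·4 + 2 (base 4). Lift 5: 12. −1: 11.
[1] 11 ≡ 2·5 + 1 (base 5). Lift 6: 13. −1: 12.
[2] 12 ≡ 2·6 (base 6). Lift 7: 14. −1: 13.
[3] 13 ≡ 7 + 6 (base 7). Lift 8: 14. −1: 13.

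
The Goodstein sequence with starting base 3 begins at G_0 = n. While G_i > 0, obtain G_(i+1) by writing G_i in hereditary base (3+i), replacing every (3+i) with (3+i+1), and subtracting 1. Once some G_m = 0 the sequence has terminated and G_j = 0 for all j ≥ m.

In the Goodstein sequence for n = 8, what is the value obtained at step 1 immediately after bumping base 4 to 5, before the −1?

8 —HB3→ 2·3 + 2 —bump→ 2·4 + 2 = 10 —(−1)→ 9
9 —HB4→ 2·4 + 1 —bump→ 2·5 + 1 = 11 —(−1)→ 10

11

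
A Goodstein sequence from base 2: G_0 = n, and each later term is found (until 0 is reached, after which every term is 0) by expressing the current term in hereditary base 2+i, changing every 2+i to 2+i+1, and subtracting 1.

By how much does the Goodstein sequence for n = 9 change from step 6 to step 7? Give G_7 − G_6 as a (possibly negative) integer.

1111930522

step 0: 9 = 2^(2 + 1) + 1; sub 3 for 2: 3^(3 + 1) + 1; = 82; G_1 = 82−1 = 81
step 1: 81 = 3^(3 + 1); sub 4 for 3: 4^(4 + 1); = 1024; G_2 = 1024−1 = 1023
step 2: 1023 = 3·4^4 + 3·4^3 + 3·4^2 + 3·4 + 3; sub 5 for 4: 3·5^5 + 3·5^3 + 3·5^2 + 3·5 + 3; = 9843; G_3 = 9843−1 = 9842
step 3: 9842 = 3·5^5 + 3·5^3 + 3·5^2 + 3·5 + 2; sub 6 for 5: 3·6^6 + 3·6^3 + 3·6^2 + 3·6 + 2; = 140744; G_4 = 140744−1 = 140743
step 4: 140743 = 3·6^6 + 3·6^3 + 3·6^2 + 3·6 + 1; sub 7 for 6: 3·7^7 + 3·7^3 + 3·7^2 + 3·7 + 1; = 2471827; G_5 = 2471827−1 = 2471826
step 5: 2471826 = 3·7^7 + 3·7^3 + 3·7^2 + 3·7; sub 8 for 7: 3·8^8 + 3·8^3 + 3·8^2 + 3·8; = 50333400; G_6 = 50333400−1 = 50333399
step 6: 50333399 = 3·8^8 + 3·8^3 + 3·8^2 + 2·8 + 7; sub 9 for 8: 3·9^9 + 3·9^3 + 3·9^2 + 2·9 + 7; = 1162263922; G_7 = 1162263922−1 = 1162263921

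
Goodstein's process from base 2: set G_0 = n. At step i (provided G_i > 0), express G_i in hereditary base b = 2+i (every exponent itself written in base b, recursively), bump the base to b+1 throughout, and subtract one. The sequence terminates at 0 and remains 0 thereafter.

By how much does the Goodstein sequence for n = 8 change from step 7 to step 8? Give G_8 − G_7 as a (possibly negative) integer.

G_0=8  [base 2] 2^(2 + 1)  →[2↦3]→  3^(3 + 1) = 81  −1 ⇒ G_1=80
G_1=80  [base 3] 2·3^3 + 2·3^2 + 2·3 + 2  →[3↦4]→  2·4^4 + 2·4^2 + 2·4 + 2 = 554  −1 ⇒ G_2=553
G_2=553  [base 4] 2·4^4 + 2·4^2 + 2·4 + 1  →[4↦5]→  2·5^5 + 2·5^2 + 2·5 + 1 = 6311  −1 ⇒ G_3=6310
G_3=6310  [base 5] 2·5^5 + 2·5^2 + 2·5  →[5↦6]→  2·6^6 + 2·6^2 + 2·6 = 93396  −1 ⇒ G_4=93395
G_4=93395  [base 6] 2·6^6 + 2·6^2 + 6 + 5  →[6↦7]→  2·7^7 + 2·7^2 + 7 + 5 = 1647196  −1 ⇒ G_5=1647195
G_5=1647195  [base 7] 2·7^7 + 2·7^2 + 7 + 4  →[7↦8]→  2·8^8 + 2·8^2 + 8 + 4 = 33554572  −1 ⇒ G_6=33554571
G_6=33554571  [base 8] 2·8^8 + 2·8^2 + 8 + 3  →[8↦9]→  2·9^9 + 2·9^2 + 9 + 3 = 774841152  −1 ⇒ G_7=774841151
G_7=774841151  [base 9] 2·9^9 + 2·9^2 + 9 + 2  →[9↦10]→  2·10^10 + 2·10^2 + 10 + 2 = 20000000212  −1 ⇒ G_8=20000000211

19225159060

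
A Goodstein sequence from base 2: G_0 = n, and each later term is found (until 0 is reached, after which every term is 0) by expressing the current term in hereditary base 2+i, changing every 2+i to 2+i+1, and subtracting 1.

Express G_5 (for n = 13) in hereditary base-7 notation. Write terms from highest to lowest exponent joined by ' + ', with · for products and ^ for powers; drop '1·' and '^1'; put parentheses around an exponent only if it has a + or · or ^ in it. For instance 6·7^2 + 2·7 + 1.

7^(7 + 1) + 3·7^3 + 3·7^2 + 3·7

G_0 = 13. HB_2(13) = 2^(2 + 1) + 2^2 + 1. Bump = 109. G_1 = 108.
G_1 = 108. HB_3(108) = 3^(3 + 1) + 3^3. Bump = 1280. G_2 = 1279.
G_2 = 1279. HB_4(1279) = 4^(4 + 1) + 3·4^3 + 3·4^2 + 3·4 + 3. Bump = 16093. G_3 = 16092.
G_3 = 16092. HB_5(16092) = 5^(5 + 1) + 3·5^3 + 3·5^2 + 3·5 + 2. Bump = 280712. G_4 = 280711.
G_4 = 280711. HB_6(280711) = 6^(6 + 1) + 3·6^3 + 3·6^2 + 3·6 + 1. Bump = 5765999. G_5 = 5765998.
G_5 = 5765998. HB_7(5765998) = 7^(7 + 1) + 3·7^3 + 3·7^2 + 3·7. Bump = 134219480. G_6 = 134219479.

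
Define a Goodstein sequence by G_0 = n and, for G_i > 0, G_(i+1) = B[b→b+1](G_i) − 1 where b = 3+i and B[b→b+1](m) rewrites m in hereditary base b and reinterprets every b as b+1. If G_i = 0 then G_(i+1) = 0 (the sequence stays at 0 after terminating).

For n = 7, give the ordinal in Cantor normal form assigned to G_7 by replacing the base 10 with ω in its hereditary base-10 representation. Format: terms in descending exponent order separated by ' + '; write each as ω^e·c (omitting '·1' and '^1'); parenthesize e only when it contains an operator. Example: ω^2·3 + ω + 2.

(0) 7|_3 = 2·3 + 1 ↦ 2·4 + 1|_4 = 9 ⇒ 8
(1) 8|_4 = 2·4 ↦ 2·5|_5 = 10 ⇒ 9
(2) 9|_5 = 5 + 4 ↦ 6 + 4|_6 = 10 ⇒ 9
(3) 9|_6 = 6 + 3 ↦ 7 + 3|_7 = 10 ⇒ 9
(4) 9|_7 = 7 + 2 ↦ 8 + 2|_8 = 10 ⇒ 9
(5) 9|_8 = 8 + 1 ↦ 9 + 1|_9 = 10 ⇒ 9
(6) 9|_9 = 9 ↦ 10|_10 = 10 ⇒ 9
(7) 9|_10 = 9 ↦ 9|_11 = 9 ⇒ 8

9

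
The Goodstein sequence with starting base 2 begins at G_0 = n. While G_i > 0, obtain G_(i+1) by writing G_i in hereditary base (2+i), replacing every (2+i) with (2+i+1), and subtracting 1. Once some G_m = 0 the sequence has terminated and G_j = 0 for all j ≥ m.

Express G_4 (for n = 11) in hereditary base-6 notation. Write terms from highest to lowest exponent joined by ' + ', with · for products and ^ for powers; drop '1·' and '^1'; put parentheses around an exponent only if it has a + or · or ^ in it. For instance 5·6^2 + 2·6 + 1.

6^(6 + 1) + 1

[0] 11 ≡ 2^(2 + 1) + 2 + 1 (base 2). Lift 3: 85. −1: 84.
[1] 84 ≡ 3^(3 + 1) + 3 (base 3). Lift 4: 1028. −1: 1027.
[2] 1027 ≡ 4^(4 + 1) + 3 (base 4). Lift 5: 15628. −1: 15627.
[3] 15627 ≡ 5^(5 + 1) + 2 (base 5). Lift 6: 279938. −1: 279937.
[4] 279937 ≡ 6^(6 + 1) + 1 (base 6). Lift 7: 5764802. −1: 5764801.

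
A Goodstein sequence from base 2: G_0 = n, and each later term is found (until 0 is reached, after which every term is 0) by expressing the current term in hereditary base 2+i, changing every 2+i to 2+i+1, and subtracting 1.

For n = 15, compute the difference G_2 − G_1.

1172

15 —HB2→ 2^(2 + 1) + 2^2 + 2 + 1 —bump→ 3^(3 + 1) + 3^3 + 3 + 1 = 112 —(−1)→ 111
111 —HB3→ 3^(3 + 1) + 3^3 + 3 —bump→ 4^(4 + 1) + 4^4 + 4 = 1284 —(−1)→ 1283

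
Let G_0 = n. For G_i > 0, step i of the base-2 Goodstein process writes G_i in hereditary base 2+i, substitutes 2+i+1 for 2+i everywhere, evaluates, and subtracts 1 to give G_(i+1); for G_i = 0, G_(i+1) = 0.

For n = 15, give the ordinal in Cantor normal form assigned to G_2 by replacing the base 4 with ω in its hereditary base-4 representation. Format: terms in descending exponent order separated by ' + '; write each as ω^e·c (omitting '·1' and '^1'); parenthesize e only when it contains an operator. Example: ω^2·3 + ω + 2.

[0] 15 ≡ 2^(2 + 1) + 2^2 + 2 + 1 (base 2). Lift 3: 112. −1: 111.
[1] 111 ≡ 3^(3 + 1) + 3^3 + 3 (base 3). Lift 4: 1284. −1: 1283.
[2] 1283 ≡ 4^(4 + 1) + 4^4 + 3 (base 4). Lift 5: 18753. −1: 18752.

ω^(ω + 1) + ω^ω + 3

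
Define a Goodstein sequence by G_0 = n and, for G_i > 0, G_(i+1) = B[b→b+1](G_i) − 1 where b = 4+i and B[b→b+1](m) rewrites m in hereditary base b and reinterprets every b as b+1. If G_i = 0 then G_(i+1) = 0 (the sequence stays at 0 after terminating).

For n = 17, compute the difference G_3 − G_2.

step 0: 17 = 4^2 + 1; sub 5 for 4: 5^2 + 1; = 26; G_1 = 26−1 = 25
step 1: 25 = 5^2; sub 6 for 5: 6^2; = 36; G_2 = 36−1 = 35
step 2: 35 = 5·6 + 5; sub 7 for 6: 5·7 + 5; = 40; G_3 = 40−1 = 39

4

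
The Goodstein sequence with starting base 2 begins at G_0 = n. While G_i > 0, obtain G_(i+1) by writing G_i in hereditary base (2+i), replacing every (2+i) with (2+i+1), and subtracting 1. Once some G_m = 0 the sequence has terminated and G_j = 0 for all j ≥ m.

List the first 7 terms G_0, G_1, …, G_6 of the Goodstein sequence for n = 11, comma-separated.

(0) 11|_2 = 2^(2 + 1) + 2 + 1 ↦ 3^(3 + 1) + 3 + 1|_3 = 85 ⇒ 84
(1) 84|_3 = 3^(3 + 1) + 3 ↦ 4^(4 + 1) + 4|_4 = 1028 ⇒ 1027
(2) 1027|_4 = 4^(4 + 1) + 3 ↦ 5^(5 + 1) + 3|_5 = 15628 ⇒ 15627
(3) 15627|_5 = 5^(5 + 1) + 2 ↦ 6^(6 + 1) + 2|_6 = 279938 ⇒ 279937
(4) 279937|_6 = 6^(6 + 1) + 1 ↦ 7^(7 + 1) + 1|_7 = 5764802 ⇒ 5764801
(5) 5764801|_7 = 7^(7 + 1) ↦ 8^(8 + 1)|_8 = 134217728 ⇒ 134217727

11, 84, 1027, 15627, 279937, 5764801, 134217727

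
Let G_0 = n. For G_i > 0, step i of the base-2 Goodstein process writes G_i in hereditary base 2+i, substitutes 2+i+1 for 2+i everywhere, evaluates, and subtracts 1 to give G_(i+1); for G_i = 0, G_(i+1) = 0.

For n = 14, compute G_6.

134404971

G_0 = 14. HB_2(14) = 2^(2 + 1) + 2^2 + 2. Bump = 111. G_1 = 110.
G_1 = 110. HB_3(110) = 3^(3 + 1) + 3^3 + 2. Bump = 1282. G_2 = 1281.
G_2 = 1281. HB_4(1281) = 4^(4 + 1) + 4^4 + 1. Bump = 18751. G_3 = 18750.
G_3 = 18750. HB_5(18750) = 5^(5 + 1) + 5^5. Bump = 326592. G_4 = 326591.
G_4 = 326591. HB_6(326591) = 6^(6 + 1) + 5·6^5 + 5·6^4 + 5·6^3 + 5·6^2 + 5·6 + 5. Bump = 5862841. G_5 = 5862840.
G_5 = 5862840. HB_7(5862840) = 7^(7 + 1) + 5·7^5 + 5·7^4 + 5·7^3 + 5·7^2 + 5·7 + 4. Bump = 134404972. G_6 = 134404971.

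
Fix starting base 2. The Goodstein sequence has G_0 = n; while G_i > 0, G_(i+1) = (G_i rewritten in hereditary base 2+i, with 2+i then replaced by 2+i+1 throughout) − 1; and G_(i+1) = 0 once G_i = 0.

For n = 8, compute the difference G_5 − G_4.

1553800

[0] 8 ≡ 2^(2 + 1) (base 2). Lift 3: 81. −1: 80.
[1] 80 ≡ 2·3^3 + 2·3^2 + 2·3 + 2 (base 3). Lift 4: 554. −1: 553.
[2] 553 ≡ 2·4^4 + 2·4^2 + 2·4 + 1 (base 4). Lift 5: 6311. −1: 6310.
[3] 6310 ≡ 2·5^5 + 2·5^2 + 2·5 (base 5). Lift 6: 93396. −1: 93395.
[4] 93395 ≡ 2·6^6 + 2·6^2 + 6 + 5 (base 6). Lift 7: 1647196. −1: 1647195.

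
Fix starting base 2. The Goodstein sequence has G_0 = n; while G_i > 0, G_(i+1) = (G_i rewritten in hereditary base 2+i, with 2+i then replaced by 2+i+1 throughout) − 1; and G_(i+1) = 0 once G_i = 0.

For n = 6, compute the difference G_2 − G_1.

i=0: 6 = 2^2 + 2 (b=2); 2→3: 3^3 + 3 = 30; 30−1 = 29
i=1: 29 = 3^3 + 2 (b=3); 3→4: 4^4 + 2 = 258; 258−1 = 257

228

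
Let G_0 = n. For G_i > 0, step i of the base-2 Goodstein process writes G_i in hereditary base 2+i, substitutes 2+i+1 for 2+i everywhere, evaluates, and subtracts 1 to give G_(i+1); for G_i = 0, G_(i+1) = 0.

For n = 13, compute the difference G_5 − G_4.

i=0: 13 = 2^(2 + 1) + 2^2 + 1 (b=2); 2→3: 3^(3 + 1) + 3^3 + 1 = 109; 109−1 = 108
i=1: 108 = 3^(3 + 1) + 3^3 (b=3); 3→4: 4^(4 + 1) + 4^4 = 1280; 1280−1 = 1279
i=2: 1279 = 4^(4 + 1) + 3·4^3 + 3·4^2 + 3·4 + 3 (b=4); 4→5: 5^(5 + 1) + 3·5^3 + 3·5^2 + 3·5 + 3 = 16093; 16093−1 = 16092
i=3: 16092 = 5^(5 + 1) + 3·5^3 + 3·5^2 + 3·5 + 2 (b=5); 5→6: 6^(6 + 1) + 3·6^3 + 3·6^2 + 3·6 + 2 = 280712; 280712−1 = 280711
i=4: 280711 = 6^(6 + 1) + 3·6^3 + 3·6^2 + 3·6 + 1 (b=6); 6→7: 7^(7 + 1) + 3·7^3 + 3·7^2 + 3·7 + 1 = 5765999; 5765999−1 = 5765998

5485287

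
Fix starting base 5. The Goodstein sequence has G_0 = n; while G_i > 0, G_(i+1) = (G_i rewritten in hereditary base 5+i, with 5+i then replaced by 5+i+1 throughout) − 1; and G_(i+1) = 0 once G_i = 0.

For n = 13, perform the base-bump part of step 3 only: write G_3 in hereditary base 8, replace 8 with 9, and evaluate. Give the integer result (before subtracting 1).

18

[0] 13 ≡ 2·5 + 3 (base 5). Lift 6: 15. −1: 14.
[1] 14 ≡ 2·6 + 2 (base 6). Lift 7: 16. −1: 15.
[2] 15 ≡ 2·7 + 1 (base 7). Lift 8: 17. −1: 16.
[3] 16 ≡ 2·8 (base 8). Lift 9: 18. −1: 17.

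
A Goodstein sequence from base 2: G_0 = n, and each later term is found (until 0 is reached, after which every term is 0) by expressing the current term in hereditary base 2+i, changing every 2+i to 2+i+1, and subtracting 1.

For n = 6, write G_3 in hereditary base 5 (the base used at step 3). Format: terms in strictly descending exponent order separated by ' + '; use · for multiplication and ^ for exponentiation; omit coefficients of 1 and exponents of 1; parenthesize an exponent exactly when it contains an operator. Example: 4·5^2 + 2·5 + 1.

5^5

[0] 6 ≡ 2^2 + 2 (base 2). Lift 3: 30. −1: 29.
[1] 29 ≡ 3^3 + 2 (base 3). Lift 4: 258. −1: 257.
[2] 257 ≡ 4^4 + 1 (base 4). Lift 5: 3126. −1: 3125.
[3] 3125 ≡ 5^5 (base 5). Lift 6: 46656. −1: 46655.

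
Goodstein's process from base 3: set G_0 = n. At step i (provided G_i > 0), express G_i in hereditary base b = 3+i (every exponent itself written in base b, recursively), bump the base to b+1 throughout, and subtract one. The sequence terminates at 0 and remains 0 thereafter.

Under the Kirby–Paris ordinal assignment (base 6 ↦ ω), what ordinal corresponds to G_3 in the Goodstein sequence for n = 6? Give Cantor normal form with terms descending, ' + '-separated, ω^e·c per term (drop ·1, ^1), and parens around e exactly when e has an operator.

ω + 1

i=0: 6 = 2·3 (b=3); 3→4: 2·4 = 8; 8−1 = 7
i=1: 7 = 4 + 3 (b=4); 4→5: 5 + 3 = 8; 8−1 = 7
i=2: 7 = 5 + 2 (b=5); 5→6: 6 + 2 = 8; 8−1 = 7
i=3: 7 = 6 + 1 (b=6); 6→7: 7 + 1 = 8; 8−1 = 7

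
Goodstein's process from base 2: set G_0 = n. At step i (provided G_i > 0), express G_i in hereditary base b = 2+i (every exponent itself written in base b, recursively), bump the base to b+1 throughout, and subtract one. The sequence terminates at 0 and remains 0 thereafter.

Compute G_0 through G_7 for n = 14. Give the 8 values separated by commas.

G_0 = 14. HB_2(14) = 2^(2 + 1) + 2^2 + 2. Bump = 111. G_1 = 110.
G_1 = 110. HB_3(110) = 3^(3 + 1) + 3^3 + 2. Bump = 1282. G_2 = 1281.
G_2 = 1281. HB_4(1281) = 4^(4 + 1) + 4^4 + 1. Bump = 18751. G_3 = 18750.
G_3 = 18750. HB_5(18750) = 5^(5 + 1) + 5^5. Bump = 326592. G_4 = 326591.
G_4 = 326591. HB_6(326591) = 6^(6 + 1) + 5·6^5 + 5·6^4 + 5·6^3 + 5·6^2 + 5·6 + 5. Bump = 5862841. G_5 = 5862840.
G_5 = 5862840. HB_7(5862840) = 7^(7 + 1) + 5·7^5 + 5·7^4 + 5·7^3 + 5·7^2 + 5·7 + 4. Bump = 134404972. G_6 = 134404971.
G_6 = 134404971. HB_8(134404971) = 8^(8 + 1) + 5·8^5 + 5·8^4 + 5·8^3 + 5·8^2 + 5·8 + 3. Bump = 3487116549. G_7 = 3487116548.

14, 110, 1281, 18750, 326591, 5862840, 134404971, 3487116548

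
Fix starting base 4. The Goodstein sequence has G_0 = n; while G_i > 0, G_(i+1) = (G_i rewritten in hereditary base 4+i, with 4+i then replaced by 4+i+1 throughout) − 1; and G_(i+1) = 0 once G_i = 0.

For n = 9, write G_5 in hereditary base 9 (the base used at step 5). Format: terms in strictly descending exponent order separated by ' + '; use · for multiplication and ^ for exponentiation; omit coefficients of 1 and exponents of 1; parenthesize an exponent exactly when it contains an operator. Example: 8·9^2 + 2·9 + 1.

step 0: 9 = 2·4 + 1; sub 5 for 4: 2·5 + 1; = 11; G_1 = 11−1 = 10
step 1: 10 = 2·5; sub 6 for 5: 2·6; = 12; G_2 = 12−1 = 11
step 2: 11 = 6 + 5; sub 7 for 6: 7 + 5; = 12; G_3 = 12−1 = 11
step 3: 11 = 7 + 4; sub 8 for 7: 8 + 4; = 12; G_4 = 12−1 = 11
step 4: 11 = 8 + 3; sub 9 for 8: 9 + 3; = 12; G_5 = 12−1 = 11
step 5: 11 = 9 + 2; sub 10 for 9: 10 + 2; = 12; G_6 = 12−1 = 11

9 + 2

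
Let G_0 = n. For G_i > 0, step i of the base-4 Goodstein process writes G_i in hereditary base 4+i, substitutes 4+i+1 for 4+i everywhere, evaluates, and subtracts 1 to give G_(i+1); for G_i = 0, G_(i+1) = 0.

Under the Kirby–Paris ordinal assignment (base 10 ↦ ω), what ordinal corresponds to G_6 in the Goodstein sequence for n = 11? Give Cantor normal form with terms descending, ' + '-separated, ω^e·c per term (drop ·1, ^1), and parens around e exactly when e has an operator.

ω + 5

i=0: 11 = 2·4 + 3 (b=4); 4→5: 2·5 + 3 = 13; 13−1 = 12
i=1: 12 = 2·5 + 2 (b=5); 5→6: 2·6 + 2 = 14; 14−1 = 13
i=2: 13 = 2·6 + 1 (b=6); 6→7: 2·7 + 1 = 15; 15−1 = 14
i=3: 14 = 2·7 (b=7); 7→8: 2·8 = 16; 16−1 = 15
i=4: 15 = 8 + 7 (b=8); 8→9: 9 + 7 = 16; 16−1 = 15
i=5: 15 = 9 + 6 (b=9); 9→10: 10 + 6 = 16; 16−1 = 15
i=6: 15 = 10 + 5 (b=10); 10→11: 11 + 5 = 16; 16−1 = 15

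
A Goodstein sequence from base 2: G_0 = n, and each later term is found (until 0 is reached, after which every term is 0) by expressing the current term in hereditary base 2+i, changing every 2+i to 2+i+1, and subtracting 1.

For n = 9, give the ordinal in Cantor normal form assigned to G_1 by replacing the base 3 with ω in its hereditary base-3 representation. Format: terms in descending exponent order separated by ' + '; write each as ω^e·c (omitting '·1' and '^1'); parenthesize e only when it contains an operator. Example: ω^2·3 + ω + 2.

i=0: 9 = 2^(2 + 1) + 1 (b=2); 2→3: 3^(3 + 1) + 1 = 82; 82−1 = 81
i=1: 81 = 3^(3 + 1) (b=3); 3→4: 4^(4 + 1) = 1024; 1024−1 = 1023

ω^(ω + 1)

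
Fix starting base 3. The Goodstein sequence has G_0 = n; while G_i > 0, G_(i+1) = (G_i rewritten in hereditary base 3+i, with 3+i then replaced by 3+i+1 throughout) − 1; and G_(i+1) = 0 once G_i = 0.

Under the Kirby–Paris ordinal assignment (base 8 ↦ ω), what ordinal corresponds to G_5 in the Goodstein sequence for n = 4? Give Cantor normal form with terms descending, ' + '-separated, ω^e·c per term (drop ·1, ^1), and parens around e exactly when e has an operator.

1

[0] 4 ≡ 3 + 1 (base 3). Lift 4: 5. −1: 4.
[1] 4 ≡ 4 (base 4). Lift 5: 5. −1: 4.
[2] 4 ≡ 4 (base 5). Lift 6: 4. −1: 3.
[3] 3 ≡ 3 (base 6). Lift 7: 3. −1: 2.
[4] 2 ≡ 2 (base 7). Lift 8: 2. −1: 1.
[5] 1 ≡ 1 (base 8). Lift 9: 1. −1: 0.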